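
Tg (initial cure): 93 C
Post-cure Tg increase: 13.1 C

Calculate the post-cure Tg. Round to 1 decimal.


Post-cure Tg = 93 + 13.1 = 106.1 C

106.1


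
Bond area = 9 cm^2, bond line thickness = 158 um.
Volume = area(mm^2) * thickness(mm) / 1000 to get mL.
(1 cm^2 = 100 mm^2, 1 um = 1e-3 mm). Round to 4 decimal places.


area_mm2 = 9 * 100 = 900
blt_mm = 158 * 1e-3 = 0.158
vol_mm3 = 900 * 0.158 = 142.2
vol_mL = 142.2 / 1000 = 0.1422 mL

0.1422


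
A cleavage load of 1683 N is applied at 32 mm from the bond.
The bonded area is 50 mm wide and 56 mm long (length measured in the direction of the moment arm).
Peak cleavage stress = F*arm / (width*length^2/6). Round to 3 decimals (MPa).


Moment = 1683 * 32 = 53856 N*mm
Section modulus = 50 * 3136 / 6 = 156800 / 6 mm^3
Stress = 53856 / (156800 / 6) = 323136 / 156800
= 2.061 MPa

2.061


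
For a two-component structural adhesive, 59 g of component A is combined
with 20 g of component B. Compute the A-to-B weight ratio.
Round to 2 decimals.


Weight ratio A:B = 59 / 20
= 2.95

2.95


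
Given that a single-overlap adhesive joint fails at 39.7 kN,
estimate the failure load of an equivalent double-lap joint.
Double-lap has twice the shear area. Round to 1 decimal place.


Double-lap factor = 2
Expected load = 39.7 * 2 = 79.4 kN

79.4


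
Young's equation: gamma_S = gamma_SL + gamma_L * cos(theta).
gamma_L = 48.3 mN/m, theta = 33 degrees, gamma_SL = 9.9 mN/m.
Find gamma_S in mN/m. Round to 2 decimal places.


cos(33 deg) = 0.838671
gamma_S = 9.9 + 48.3 * 0.838671
= 50.41 mN/m

50.41


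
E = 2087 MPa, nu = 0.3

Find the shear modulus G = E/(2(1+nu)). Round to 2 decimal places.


G = 2087 / (2 * 1.30)
= 802.69 MPa

802.69


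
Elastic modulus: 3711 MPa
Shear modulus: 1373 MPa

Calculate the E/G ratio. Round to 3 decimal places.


E / G = 3711 / 1373 = 2.703

2.703


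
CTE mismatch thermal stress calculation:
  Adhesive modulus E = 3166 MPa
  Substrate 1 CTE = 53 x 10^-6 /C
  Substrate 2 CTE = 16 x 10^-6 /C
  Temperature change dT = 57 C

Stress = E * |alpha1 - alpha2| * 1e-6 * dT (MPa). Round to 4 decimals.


delta_alpha = |53 - 16| = 37 x 10^-6/C
Stress = 3166 * 37e-6 * 57
= 6.6771 MPa

6.6771


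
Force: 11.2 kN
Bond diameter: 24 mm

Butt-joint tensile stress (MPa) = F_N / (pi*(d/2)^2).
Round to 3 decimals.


F_N = 11.2 * 1000 = 11200.0 N
A = pi*(12.0)^2 = 452.3893 mm^2
stress = 11200.0 / 452.3893 = 24.757 MPa

24.757


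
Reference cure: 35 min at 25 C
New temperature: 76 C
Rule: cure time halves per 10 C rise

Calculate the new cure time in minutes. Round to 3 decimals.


factor = 2^((76-25)/10) = 34.2968
t_new = 35 / 34.2968 = 1.021 min

1.021


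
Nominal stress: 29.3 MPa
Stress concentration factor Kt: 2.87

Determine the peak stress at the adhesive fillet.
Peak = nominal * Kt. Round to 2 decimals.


Peak stress = 29.3 * 2.87
= 84.09 MPa

84.09


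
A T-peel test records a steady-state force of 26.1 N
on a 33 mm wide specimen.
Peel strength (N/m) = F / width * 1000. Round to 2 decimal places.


Peel strength = 26.1 / 33 * 1000
= 790.91 N/m

790.91


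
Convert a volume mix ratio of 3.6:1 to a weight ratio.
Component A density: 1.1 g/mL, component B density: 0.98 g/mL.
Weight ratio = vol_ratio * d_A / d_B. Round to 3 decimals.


= 3.6 * 1.1 / 0.98 = 4.041

4.041


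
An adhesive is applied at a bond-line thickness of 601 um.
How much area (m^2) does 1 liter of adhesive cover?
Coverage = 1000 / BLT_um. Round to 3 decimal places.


Coverage = 1000 / 601 = 1.664 m^2

1.664


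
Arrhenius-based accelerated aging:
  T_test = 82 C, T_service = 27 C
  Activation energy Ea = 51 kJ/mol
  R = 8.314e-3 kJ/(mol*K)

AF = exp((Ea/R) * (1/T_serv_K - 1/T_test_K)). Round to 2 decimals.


T_test_K = 355.15, T_serv_K = 300.15
AF = exp((51/8.314e-3) * (1/300.15 - 1/355.15))
= 23.69

23.69


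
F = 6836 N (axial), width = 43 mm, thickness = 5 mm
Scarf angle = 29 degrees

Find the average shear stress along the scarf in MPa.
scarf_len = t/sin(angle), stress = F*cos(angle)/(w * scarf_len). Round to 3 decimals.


scarf_len = 5/sin(29 deg) = 10.3133
cos(29 deg) = 0.874620
stress = 6836*0.874620/(43*10.3133) = 13.482 MPa

13.482


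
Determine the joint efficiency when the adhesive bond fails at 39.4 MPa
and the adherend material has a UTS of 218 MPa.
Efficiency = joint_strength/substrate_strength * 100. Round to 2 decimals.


Joint efficiency = 39.4 / 218 * 100
= 18.07%

18.07


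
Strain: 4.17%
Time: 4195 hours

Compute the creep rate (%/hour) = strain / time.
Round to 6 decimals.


Creep rate = 4.17 / 4195
= 0.000994 %/h

0.000994


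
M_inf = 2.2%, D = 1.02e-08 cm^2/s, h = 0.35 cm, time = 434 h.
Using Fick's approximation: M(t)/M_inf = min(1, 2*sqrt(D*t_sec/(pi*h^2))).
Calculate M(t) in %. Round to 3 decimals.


t = 1562400 s
ratio = min(1, 2*sqrt(1.02e-08*1562400/(pi*0.1225)))
= 0.406990
M(t) = 2.2 * 0.406990 = 0.895%

0.895


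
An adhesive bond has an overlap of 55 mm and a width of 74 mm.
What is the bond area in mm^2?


Bond area = overlap * width
= 55 * 74
= 4070 mm^2

4070


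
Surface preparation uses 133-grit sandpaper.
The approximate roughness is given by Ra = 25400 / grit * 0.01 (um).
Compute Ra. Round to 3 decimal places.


Ra = 25400 / 133 * 0.01
= 254 / 133
= 1.910 um

1.910


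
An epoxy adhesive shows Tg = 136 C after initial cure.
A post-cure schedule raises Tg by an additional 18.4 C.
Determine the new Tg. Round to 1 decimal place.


New Tg = 136 + 18.4
= 154.4 C

154.4


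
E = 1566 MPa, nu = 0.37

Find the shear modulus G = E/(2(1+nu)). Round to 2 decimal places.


G = 1566 / (2 * 1.37)
= 571.53 MPa

571.53


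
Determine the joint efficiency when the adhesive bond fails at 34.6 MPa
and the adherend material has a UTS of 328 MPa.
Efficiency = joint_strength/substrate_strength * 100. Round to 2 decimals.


Joint efficiency = 34.6 / 328 * 100
= 10.55%

10.55


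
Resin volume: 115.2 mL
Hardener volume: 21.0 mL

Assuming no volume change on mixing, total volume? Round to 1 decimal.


V_total = 115.2 + 21.0 = 136.2 mL

136.2


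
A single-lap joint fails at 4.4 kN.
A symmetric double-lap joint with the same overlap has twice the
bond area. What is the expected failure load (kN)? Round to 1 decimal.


Double-lap load = 2 * 4.4 = 8.8 kN

8.8


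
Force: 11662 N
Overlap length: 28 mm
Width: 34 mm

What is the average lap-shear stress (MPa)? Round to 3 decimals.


Average shear stress = F / (overlap * width)
= 11662 / (28 * 34)
= 12.250 MPa

12.250


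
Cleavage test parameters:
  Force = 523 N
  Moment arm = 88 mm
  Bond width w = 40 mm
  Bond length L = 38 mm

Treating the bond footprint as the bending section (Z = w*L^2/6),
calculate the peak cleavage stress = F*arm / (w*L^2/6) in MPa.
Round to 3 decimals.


M = 523 * 88 = 46024 N*mm
Z = 40 * 38^2 / 6 = 57760 / 6 mm^3
sigma = M / Z = 6 * 46024 / 57760 = 276144 / 57760
= 4.781 MPa

4.781


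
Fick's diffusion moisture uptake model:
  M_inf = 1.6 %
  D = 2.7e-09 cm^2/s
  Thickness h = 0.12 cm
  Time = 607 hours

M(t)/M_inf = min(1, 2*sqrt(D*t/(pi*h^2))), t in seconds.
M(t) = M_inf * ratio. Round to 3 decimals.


t_sec = 607 * 3600 = 2185200
ratio = 2*sqrt(2.7e-09*2185200/(pi*0.12^2))
= min(1, 0.722273)
= 0.722273
M(t) = 1.6 * 0.722273 = 1.156 %

1.156


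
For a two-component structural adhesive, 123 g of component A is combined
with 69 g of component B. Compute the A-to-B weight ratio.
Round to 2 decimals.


Weight ratio A:B = 123 / 69
= 1.78

1.78


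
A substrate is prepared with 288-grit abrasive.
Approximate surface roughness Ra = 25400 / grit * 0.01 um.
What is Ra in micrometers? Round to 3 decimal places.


Ra = 25400 / 288 * 0.01 = 0.882 um

0.882


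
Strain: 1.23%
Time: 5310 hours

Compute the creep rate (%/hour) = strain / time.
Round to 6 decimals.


Creep rate = 1.23 / 5310
= 0.000232 %/h

0.000232


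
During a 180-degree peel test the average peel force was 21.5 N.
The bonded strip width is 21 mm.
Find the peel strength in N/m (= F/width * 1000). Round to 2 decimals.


Peel strength = F/width * 1000
= 21.5 / 21 * 1000
= 1023.81 N/m

1023.81


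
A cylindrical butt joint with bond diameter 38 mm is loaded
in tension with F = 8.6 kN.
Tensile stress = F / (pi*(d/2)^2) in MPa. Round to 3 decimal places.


Area = pi * (38/2)^2 = 1134.1149 mm^2
Stress = 8.6*1000 / 1134.1149
= 7.583 MPa

7.583


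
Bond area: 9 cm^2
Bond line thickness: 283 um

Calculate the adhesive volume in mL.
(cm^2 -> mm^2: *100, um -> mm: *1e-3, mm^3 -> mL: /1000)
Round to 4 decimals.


V = 9*100 * 283*1e-3 / 1000
= 0.2547 mL

0.2547


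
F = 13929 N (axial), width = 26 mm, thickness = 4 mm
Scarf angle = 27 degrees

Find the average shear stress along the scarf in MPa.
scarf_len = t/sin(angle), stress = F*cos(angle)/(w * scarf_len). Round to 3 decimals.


scarf_len = 4/sin(27 deg) = 8.8108
cos(27 deg) = 0.891007
stress = 13929*0.891007/(26*8.8108) = 54.177 MPa

54.177


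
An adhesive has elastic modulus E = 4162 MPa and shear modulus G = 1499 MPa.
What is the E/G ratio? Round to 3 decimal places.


E/G = 4162 / 1499 = 2.777

2.777


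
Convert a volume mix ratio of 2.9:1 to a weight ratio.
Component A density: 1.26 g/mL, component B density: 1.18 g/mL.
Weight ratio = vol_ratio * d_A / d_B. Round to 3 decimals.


= 2.9 * 1.26 / 1.18 = 3.097

3.097


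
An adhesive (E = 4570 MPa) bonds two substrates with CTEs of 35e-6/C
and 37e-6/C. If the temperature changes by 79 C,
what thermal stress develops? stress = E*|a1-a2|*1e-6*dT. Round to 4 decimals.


Stress = 4570 * |35 - 37| * 1e-6 * 79
= 0.7221 MPa

0.7221


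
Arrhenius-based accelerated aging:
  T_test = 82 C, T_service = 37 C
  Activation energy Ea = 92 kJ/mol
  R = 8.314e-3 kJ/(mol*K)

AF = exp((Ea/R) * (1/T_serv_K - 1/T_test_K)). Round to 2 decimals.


T_test_K = 355.15, T_serv_K = 310.15
AF = exp((92/8.314e-3) * (1/310.15 - 1/355.15))
= 91.90

91.90


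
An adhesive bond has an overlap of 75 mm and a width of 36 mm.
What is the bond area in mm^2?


Bond area = overlap * width
= 75 * 36
= 2700 mm^2

2700


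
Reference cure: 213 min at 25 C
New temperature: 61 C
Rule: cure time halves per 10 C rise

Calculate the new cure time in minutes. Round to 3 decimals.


factor = 2^((61-25)/10) = 12.1257
t_new = 213 / 12.1257 = 17.566 min

17.566


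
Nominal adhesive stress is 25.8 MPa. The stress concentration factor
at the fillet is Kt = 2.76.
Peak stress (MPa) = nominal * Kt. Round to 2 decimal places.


Peak = 25.8 * 2.76 = 71.21 MPa

71.21


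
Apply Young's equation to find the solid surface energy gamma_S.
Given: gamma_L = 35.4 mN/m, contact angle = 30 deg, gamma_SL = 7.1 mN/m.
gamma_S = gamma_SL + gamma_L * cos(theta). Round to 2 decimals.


theta_rad = 30 * pi/180 = 0.523599
gamma_S = 7.1 + 35.4 * cos(0.523599)
= 37.76 mN/m

37.76


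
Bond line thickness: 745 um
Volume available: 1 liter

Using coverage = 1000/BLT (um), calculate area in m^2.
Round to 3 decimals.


1 L = 1e6 mm^3, thickness = 745 um = 0.745 mm
Area = 1e6 / 0.745 mm^2 = (1e6 / 0.745) / 1e6 m^2 = 1000 / 745 m^2
= 1.342 m^2

1.342


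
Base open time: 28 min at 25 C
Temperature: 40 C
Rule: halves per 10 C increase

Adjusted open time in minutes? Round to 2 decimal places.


Acceleration = 2^((40-25)/10) = 2.8284
Open time = 28 / 2.8284 = 9.90 min

9.90


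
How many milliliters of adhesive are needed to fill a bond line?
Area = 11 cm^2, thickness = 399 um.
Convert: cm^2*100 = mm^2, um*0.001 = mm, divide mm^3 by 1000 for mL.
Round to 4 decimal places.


= (11 * 100) * (399 * 0.001) / 1000
= 0.4389 mL

0.4389


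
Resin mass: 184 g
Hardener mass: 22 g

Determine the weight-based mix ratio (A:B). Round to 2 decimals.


Ratio = 184 / 22 = 8.36

8.36


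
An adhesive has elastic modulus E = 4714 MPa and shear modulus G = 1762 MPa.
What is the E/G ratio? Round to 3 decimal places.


E/G = 4714 / 1762 = 2.675

2.675


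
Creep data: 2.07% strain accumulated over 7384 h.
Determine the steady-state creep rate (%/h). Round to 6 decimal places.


Rate = 2.07 / 7384 = 0.000280 %/h

0.000280


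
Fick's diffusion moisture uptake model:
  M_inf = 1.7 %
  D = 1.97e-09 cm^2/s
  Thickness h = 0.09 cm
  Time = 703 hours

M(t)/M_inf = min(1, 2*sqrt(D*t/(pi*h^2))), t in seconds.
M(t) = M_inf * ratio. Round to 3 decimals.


t_sec = 703 * 3600 = 2530800
ratio = 2*sqrt(1.97e-09*2530800/(pi*0.09^2))
= min(1, 0.885268)
= 0.885268
M(t) = 1.7 * 0.885268 = 1.505 %

1.505


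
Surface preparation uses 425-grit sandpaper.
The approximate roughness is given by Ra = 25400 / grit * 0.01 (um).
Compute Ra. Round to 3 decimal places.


Ra = 25400 / 425 * 0.01
= 254 / 425
= 0.598 um

0.598


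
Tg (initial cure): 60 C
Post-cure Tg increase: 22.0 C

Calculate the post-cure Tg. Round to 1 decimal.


Post-cure Tg = 60 + 22.0 = 82.0 C

82.0


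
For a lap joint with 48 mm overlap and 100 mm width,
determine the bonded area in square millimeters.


Area = 48 * 100 = 4800 mm^2

4800


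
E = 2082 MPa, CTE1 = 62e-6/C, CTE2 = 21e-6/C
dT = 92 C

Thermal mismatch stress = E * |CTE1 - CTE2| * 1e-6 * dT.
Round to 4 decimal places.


= 2082 * 41e-6 * 92
= 7.8533 MPa

7.8533


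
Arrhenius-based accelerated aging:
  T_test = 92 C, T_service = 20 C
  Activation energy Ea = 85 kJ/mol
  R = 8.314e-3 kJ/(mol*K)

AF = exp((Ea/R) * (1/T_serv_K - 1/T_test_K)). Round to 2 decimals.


T_test_K = 365.15, T_serv_K = 293.15
AF = exp((85/8.314e-3) * (1/293.15 - 1/365.15))
= 969.42

969.42


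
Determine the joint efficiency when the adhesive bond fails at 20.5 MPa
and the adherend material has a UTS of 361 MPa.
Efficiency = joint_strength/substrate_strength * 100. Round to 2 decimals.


Joint efficiency = 20.5 / 361 * 100
= 5.68%

5.68


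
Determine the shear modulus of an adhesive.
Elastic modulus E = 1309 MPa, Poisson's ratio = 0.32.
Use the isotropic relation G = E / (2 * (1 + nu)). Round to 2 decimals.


G = 1309 / (2*(1+0.32)) = 1309 / 2.64
= 495.83 MPa

495.83


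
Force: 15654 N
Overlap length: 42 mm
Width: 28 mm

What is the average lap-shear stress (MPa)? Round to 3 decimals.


Average shear stress = F / (overlap * width)
= 15654 / (42 * 28)
= 13.311 MPa

13.311


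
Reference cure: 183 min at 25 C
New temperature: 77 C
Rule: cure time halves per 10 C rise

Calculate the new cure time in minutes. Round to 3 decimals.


factor = 2^((77-25)/10) = 36.7583
t_new = 183 / 36.7583 = 4.978 min

4.978


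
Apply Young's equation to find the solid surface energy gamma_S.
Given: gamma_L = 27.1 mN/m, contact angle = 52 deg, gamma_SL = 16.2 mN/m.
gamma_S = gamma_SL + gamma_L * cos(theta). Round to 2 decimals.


theta_rad = 52 * pi/180 = 0.907571
gamma_S = 16.2 + 27.1 * cos(0.907571)
= 32.88 mN/m

32.88


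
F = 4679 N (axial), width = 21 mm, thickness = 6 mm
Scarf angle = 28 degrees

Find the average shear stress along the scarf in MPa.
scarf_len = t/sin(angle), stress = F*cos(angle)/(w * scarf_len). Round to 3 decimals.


scarf_len = 6/sin(28 deg) = 12.7803
cos(28 deg) = 0.882948
stress = 4679*0.882948/(21*12.7803) = 15.393 MPa

15.393


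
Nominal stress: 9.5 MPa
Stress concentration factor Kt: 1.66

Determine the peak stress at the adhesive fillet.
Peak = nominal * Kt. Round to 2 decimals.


Peak stress = 9.5 * 1.66
= 15.77 MPa

15.77


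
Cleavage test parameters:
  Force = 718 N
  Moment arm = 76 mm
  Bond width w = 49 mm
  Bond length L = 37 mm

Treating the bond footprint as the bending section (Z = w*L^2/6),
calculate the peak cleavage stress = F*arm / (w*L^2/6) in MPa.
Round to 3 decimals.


M = 718 * 76 = 54568 N*mm
Z = 49 * 37^2 / 6 = 67081 / 6 mm^3
sigma = M / Z = 6 * 54568 / 67081 = 327408 / 67081
= 4.881 MPa

4.881


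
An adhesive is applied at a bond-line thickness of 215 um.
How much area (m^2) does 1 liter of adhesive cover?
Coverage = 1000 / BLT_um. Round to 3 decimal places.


Coverage = 1000 / 215 = 4.651 m^2

4.651


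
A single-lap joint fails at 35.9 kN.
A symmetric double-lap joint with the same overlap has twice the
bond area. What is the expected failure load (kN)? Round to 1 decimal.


Double-lap load = 2 * 35.9 = 71.8 kN

71.8


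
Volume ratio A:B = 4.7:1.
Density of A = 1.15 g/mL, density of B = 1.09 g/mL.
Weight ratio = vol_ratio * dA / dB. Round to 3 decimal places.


Wt ratio = 4.7 * 1.15 / 1.09
= 4.959

4.959


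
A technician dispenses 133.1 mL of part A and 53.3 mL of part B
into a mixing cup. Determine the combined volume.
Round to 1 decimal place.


Combined volume = 133.1 + 53.3
= 186.4 mL

186.4


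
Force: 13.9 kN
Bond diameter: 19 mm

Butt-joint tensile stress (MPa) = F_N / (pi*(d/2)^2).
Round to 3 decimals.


F_N = 13.9 * 1000 = 13900.0 N
A = pi*(9.5)^2 = 283.5287 mm^2
stress = 13900.0 / 283.5287 = 49.025 MPa

49.025


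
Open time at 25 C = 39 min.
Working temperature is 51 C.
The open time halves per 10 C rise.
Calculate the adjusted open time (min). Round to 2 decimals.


factor = 2^((51 - 25) / 10) = 6.0629
ot = 39 / 6.0629 = 6.43 min

6.43


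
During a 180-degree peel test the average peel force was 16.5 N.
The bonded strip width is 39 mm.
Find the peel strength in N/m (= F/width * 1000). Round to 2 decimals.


Peel strength = F/width * 1000
= 16.5 / 39 * 1000
= 423.08 N/m

423.08


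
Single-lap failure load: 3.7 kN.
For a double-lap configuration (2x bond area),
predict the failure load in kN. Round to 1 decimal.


Failure load = 3.7 * 2 = 7.4 kN

7.4


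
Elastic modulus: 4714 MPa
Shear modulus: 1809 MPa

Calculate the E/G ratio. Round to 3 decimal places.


E / G = 4714 / 1809 = 2.606

2.606


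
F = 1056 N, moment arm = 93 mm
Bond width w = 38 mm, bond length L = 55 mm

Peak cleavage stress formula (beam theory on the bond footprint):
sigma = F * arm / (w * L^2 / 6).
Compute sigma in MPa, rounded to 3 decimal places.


sigma = (1056 * 93) / (38 * 3025 / 6)
= 98208 * 6 / 114950
= 589248 / 114950
= 5.126 MPa

5.126


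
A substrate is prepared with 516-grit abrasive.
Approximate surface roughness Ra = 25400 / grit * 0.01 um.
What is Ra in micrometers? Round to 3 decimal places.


Ra = 25400 / 516 * 0.01 = 0.492 um

0.492


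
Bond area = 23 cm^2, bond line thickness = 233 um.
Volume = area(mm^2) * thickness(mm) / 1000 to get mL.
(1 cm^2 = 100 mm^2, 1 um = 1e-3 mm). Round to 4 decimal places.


area_mm2 = 23 * 100 = 2300
blt_mm = 233 * 1e-3 = 0.233
vol_mm3 = 2300 * 0.233 = 535.9
vol_mL = 535.9 / 1000 = 0.5359 mL

0.5359


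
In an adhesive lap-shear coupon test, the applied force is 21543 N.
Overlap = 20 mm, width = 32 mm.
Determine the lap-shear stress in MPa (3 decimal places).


stress = F / (overlap * width)
= 21543 / (20 * 32)
= 33.661 MPa

33.661


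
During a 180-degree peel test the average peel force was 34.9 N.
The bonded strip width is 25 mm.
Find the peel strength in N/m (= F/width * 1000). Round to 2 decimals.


Peel strength = F/width * 1000
= 34.9 / 25 * 1000
= 1396.00 N/m

1396.00


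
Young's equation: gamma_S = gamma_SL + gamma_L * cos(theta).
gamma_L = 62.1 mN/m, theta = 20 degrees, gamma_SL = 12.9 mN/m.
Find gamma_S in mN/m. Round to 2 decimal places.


cos(20 deg) = 0.939693
gamma_S = 12.9 + 62.1 * 0.939693
= 71.25 mN/m

71.25


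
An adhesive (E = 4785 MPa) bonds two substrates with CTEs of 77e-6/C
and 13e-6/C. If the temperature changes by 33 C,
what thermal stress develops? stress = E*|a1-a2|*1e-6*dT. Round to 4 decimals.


Stress = 4785 * |77 - 13| * 1e-6 * 33
= 10.1059 MPa

10.1059


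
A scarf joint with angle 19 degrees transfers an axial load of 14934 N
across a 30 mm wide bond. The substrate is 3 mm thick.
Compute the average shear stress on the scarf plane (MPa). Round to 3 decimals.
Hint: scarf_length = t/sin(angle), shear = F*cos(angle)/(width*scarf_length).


scarf_length = 3 / sin(19 deg) = 9.2147 mm
cos(19 deg) = 0.945519
shear stress = 14934 * 0.945519 / (30 * 9.2147)
= 51.079 MPa

51.079


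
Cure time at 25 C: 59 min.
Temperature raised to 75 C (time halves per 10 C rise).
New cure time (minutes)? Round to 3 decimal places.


Acceleration factor = 2^(50/10) = 32.0000
New time = 59 / 32.0000 = 1.844 min

1.844


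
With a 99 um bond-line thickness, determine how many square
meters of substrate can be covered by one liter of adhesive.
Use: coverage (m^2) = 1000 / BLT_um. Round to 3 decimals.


Coverage = 1000 / 99 = 10.101 m^2

10.101


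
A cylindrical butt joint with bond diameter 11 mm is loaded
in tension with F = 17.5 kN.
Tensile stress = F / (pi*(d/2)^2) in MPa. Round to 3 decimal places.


Area = pi * (11/2)^2 = 95.0332 mm^2
Stress = 17.5*1000 / 95.0332
= 184.146 MPa

184.146


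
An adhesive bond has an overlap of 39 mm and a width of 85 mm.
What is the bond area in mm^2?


Bond area = overlap * width
= 39 * 85
= 3315 mm^2

3315


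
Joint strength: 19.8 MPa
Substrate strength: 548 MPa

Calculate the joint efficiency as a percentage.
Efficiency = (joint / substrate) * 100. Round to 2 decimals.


Efficiency = (19.8 / 548) * 100 = 3.61%

3.61


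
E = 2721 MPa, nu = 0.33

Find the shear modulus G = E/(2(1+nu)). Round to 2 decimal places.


G = 2721 / (2 * 1.33)
= 1022.93 MPa

1022.93


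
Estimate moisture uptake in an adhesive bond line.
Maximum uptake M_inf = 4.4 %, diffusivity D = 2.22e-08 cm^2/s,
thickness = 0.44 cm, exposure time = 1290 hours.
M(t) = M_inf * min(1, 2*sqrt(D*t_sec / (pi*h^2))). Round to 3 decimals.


Convert time: 1290 h = 4644000 s
ratio = min(1, 2*sqrt(2.22e-08*4644000/(pi*0.44^2)))
= 0.823427
M(t) = 4.4 * 0.823427 = 3.623%

3.623


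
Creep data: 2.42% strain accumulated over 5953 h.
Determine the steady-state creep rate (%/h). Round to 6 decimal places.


Rate = 2.42 / 5953 = 0.000407 %/h

0.000407


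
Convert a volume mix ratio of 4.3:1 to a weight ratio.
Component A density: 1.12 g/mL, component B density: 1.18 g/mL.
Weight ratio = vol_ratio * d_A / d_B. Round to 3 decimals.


= 4.3 * 1.12 / 1.18 = 4.081

4.081


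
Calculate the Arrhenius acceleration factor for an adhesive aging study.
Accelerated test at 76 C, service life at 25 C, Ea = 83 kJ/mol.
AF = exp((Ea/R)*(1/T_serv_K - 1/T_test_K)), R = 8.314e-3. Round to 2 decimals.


T_test = 349.15 K, T_serv = 298.15 K
Ea/R = 83 / 0.008314 = 9983.16
AF = exp(9983.16 * (1/298.15 - 1/349.15))
= 133.08

133.08


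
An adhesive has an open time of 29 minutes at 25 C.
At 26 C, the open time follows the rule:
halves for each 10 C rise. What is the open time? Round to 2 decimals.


Factor = 2^((26-25)/10) = 1.0718
Open time = 29 / 1.0718 = 27.06 min

27.06


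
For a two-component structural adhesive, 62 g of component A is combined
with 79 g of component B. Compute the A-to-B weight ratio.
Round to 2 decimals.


Weight ratio A:B = 62 / 79
= 0.78

0.78


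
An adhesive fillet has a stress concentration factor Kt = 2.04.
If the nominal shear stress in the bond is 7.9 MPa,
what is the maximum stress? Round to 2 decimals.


Max stress = 7.9 * 2.04 = 16.12 MPa

16.12


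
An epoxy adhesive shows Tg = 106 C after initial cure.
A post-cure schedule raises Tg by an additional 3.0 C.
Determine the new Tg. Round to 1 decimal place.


New Tg = 106 + 3.0
= 109.0 C

109.0


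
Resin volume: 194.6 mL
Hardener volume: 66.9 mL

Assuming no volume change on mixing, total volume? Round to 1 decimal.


V_total = 194.6 + 66.9 = 261.5 mL

261.5


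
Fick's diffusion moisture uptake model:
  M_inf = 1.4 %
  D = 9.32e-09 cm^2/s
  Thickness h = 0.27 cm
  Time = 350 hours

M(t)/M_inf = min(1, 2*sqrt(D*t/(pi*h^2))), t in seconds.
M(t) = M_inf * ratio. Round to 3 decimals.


t_sec = 350 * 3600 = 1260000
ratio = 2*sqrt(9.32e-09*1260000/(pi*0.27^2))
= min(1, 0.452881)
= 0.452881
M(t) = 1.4 * 0.452881 = 0.634 %

0.634


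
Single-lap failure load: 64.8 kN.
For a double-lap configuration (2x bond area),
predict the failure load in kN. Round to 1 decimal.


Failure load = 64.8 * 2 = 129.6 kN

129.6


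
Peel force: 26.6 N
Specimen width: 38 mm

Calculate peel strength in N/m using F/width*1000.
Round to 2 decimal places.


Peel strength = 26.6 / 38 * 1000 = 700.00 N/m

700.00


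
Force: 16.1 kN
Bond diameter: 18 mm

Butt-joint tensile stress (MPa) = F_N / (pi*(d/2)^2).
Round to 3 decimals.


F_N = 16.1 * 1000 = 16100.0 N
A = pi*(9.0)^2 = 254.4690 mm^2
stress = 16100.0 / 254.4690 = 63.269 MPa

63.269


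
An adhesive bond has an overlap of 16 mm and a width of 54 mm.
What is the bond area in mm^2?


Bond area = overlap * width
= 16 * 54
= 864 mm^2

864


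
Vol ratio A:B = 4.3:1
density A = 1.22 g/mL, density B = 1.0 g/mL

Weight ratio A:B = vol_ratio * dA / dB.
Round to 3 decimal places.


Weight ratio = 4.3 * 1.22 / 1.0
= 5.246

5.246


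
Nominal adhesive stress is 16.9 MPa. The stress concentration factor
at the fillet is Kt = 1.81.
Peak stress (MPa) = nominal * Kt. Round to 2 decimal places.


Peak = 16.9 * 1.81 = 30.59 MPa

30.59


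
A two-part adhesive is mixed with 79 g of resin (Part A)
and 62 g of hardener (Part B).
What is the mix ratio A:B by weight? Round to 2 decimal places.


Mix ratio = mass_A / mass_B
= 79 / 62
= 1.27

1.27


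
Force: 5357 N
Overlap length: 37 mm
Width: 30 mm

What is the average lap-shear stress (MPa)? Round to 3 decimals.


Average shear stress = F / (overlap * width)
= 5357 / (37 * 30)
= 4.826 MPa

4.826


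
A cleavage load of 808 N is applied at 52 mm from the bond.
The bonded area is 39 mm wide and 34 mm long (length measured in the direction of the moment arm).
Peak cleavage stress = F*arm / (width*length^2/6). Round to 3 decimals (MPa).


Moment = 808 * 52 = 42016 N*mm
Section modulus = 39 * 1156 / 6 = 45084 / 6 mm^3
Stress = 42016 / (45084 / 6) = 252096 / 45084
= 5.592 MPa

5.592


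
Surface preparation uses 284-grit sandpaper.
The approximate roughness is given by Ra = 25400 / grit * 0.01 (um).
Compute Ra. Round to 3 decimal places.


Ra = 25400 / 284 * 0.01
= 254 / 284
= 0.894 um

0.894


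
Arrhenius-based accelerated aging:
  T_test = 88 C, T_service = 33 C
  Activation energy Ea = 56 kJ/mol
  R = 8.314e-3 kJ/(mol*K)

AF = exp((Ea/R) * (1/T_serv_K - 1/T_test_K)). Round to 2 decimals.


T_test_K = 361.15, T_serv_K = 306.15
AF = exp((56/8.314e-3) * (1/306.15 - 1/361.15))
= 28.52

28.52


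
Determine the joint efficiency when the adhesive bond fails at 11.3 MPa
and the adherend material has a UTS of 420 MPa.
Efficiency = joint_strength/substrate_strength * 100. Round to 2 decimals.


Joint efficiency = 11.3 / 420 * 100
= 2.69%

2.69


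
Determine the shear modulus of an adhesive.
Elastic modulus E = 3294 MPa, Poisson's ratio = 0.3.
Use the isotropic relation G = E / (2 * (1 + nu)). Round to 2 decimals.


G = 3294 / (2*(1+0.3)) = 3294 / 2.60
= 1266.92 MPa

1266.92


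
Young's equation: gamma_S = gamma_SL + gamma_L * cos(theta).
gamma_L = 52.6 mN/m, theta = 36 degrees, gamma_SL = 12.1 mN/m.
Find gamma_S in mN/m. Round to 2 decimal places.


cos(36 deg) = 0.809017
gamma_S = 12.1 + 52.6 * 0.809017
= 54.65 mN/m

54.65


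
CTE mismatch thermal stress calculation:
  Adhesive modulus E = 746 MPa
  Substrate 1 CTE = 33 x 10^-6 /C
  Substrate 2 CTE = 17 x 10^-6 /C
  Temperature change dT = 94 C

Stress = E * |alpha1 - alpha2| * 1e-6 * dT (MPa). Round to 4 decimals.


delta_alpha = |33 - 17| = 16 x 10^-6/C
Stress = 746 * 16e-6 * 94
= 1.1220 MPa

1.1220


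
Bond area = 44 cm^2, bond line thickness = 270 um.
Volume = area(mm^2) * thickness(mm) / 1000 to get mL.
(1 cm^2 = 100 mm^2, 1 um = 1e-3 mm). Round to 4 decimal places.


area_mm2 = 44 * 100 = 4400
blt_mm = 270 * 1e-3 = 0.27
vol_mm3 = 4400 * 0.27 = 1188.0
vol_mL = 1188.0 / 1000 = 1.1880 mL

1.1880


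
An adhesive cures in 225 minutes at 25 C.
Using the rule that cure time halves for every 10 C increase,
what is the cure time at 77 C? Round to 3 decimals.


Factor = 2^((77 - 25) / 10) = 36.7583
Cure time = 225 / 36.7583
= 6.121 minutes

6.121


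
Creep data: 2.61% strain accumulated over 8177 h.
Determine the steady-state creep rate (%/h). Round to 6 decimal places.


Rate = 2.61 / 8177 = 0.000319 %/h

0.000319


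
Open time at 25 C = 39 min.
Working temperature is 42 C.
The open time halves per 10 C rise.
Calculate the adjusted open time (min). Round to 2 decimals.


factor = 2^((42 - 25) / 10) = 3.2490
ot = 39 / 3.2490 = 12.00 min

12.00


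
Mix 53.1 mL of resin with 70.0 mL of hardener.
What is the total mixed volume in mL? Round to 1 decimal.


Total = 53.1 + 70.0 = 123.1 mL

123.1


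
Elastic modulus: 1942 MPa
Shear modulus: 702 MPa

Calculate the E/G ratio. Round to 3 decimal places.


E / G = 1942 / 702 = 2.766

2.766


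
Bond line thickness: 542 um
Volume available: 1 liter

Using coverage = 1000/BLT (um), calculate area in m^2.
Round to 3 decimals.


1 L = 1e6 mm^3, thickness = 542 um = 0.542 mm
Area = 1e6 / 0.542 mm^2 = (1e6 / 0.542) / 1e6 m^2 = 1000 / 542 m^2
= 1.845 m^2

1.845


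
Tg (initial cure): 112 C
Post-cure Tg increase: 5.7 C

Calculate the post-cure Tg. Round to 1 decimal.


Post-cure Tg = 112 + 5.7 = 117.7 C

117.7


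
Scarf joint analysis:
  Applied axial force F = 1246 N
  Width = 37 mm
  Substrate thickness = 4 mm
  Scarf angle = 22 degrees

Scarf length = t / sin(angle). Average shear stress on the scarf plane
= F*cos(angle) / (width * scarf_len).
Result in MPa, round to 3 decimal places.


Scarf length = 4 / sin(22 deg) = 10.6779 mm
cos(22 deg) = 0.927184
Shear = 1246 * 0.927184 / (37 * 10.6779)
= 2.924 MPa

2.924


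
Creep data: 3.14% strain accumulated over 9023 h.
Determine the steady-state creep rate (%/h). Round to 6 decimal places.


Rate = 3.14 / 9023 = 0.000348 %/h

0.000348


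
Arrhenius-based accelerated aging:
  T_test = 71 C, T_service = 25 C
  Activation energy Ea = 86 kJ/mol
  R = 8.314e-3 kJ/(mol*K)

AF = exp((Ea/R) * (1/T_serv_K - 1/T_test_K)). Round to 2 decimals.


T_test_K = 344.15, T_serv_K = 298.15
AF = exp((86/8.314e-3) * (1/298.15 - 1/344.15))
= 103.26

103.26


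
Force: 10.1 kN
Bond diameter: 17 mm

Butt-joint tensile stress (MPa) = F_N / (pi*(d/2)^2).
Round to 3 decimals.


F_N = 10.1 * 1000 = 10100.0 N
A = pi*(8.5)^2 = 226.9801 mm^2
stress = 10100.0 / 226.9801 = 44.497 MPa

44.497


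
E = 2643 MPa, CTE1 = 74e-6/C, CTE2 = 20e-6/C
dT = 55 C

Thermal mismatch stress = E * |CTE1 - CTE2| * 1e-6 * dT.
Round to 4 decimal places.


= 2643 * 54e-6 * 55
= 7.8497 MPa

7.8497


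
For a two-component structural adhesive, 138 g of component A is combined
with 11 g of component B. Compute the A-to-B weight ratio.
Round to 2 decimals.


Weight ratio A:B = 138 / 11
= 12.55

12.55


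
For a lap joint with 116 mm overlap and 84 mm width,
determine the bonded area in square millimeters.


Area = 116 * 84 = 9744 mm^2

9744


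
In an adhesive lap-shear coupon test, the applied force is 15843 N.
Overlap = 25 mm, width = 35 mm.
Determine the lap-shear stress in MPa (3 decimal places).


stress = F / (overlap * width)
= 15843 / (25 * 35)
= 18.106 MPa

18.106


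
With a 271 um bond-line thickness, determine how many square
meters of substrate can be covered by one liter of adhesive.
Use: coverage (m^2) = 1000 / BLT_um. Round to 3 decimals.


Coverage = 1000 / 271 = 3.690 m^2

3.690


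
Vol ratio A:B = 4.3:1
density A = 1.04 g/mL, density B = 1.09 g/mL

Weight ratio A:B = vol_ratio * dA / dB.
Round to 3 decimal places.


Weight ratio = 4.3 * 1.04 / 1.09
= 4.103

4.103


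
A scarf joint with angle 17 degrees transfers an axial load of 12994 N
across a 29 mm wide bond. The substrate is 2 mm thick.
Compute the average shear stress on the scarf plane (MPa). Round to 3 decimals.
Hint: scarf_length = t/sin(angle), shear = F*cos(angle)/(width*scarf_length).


scarf_length = 2 / sin(17 deg) = 6.8406 mm
cos(17 deg) = 0.956305
shear stress = 12994 * 0.956305 / (29 * 6.8406)
= 62.639 MPa

62.639


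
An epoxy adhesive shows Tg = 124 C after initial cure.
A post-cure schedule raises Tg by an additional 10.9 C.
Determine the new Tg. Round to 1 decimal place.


New Tg = 124 + 10.9
= 134.9 C

134.9


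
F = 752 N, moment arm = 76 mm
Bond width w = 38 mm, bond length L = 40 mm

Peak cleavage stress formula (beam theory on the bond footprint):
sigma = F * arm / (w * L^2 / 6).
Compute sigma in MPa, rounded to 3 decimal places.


sigma = (752 * 76) / (38 * 1600 / 6)
= 57152 * 6 / 60800
= 342912 / 60800
= 5.640 MPa

5.640


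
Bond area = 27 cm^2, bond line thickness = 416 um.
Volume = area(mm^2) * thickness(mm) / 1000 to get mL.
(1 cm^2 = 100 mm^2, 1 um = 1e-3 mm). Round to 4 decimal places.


area_mm2 = 27 * 100 = 2700
blt_mm = 416 * 1e-3 = 0.416
vol_mm3 = 2700 * 0.416 = 1123.2
vol_mL = 1123.2 / 1000 = 1.1232 mL

1.1232


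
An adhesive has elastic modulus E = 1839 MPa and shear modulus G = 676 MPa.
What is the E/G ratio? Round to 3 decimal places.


E/G = 1839 / 676 = 2.720

2.720


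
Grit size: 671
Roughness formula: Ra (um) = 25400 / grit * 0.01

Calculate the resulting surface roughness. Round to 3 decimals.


Ra = 25400 / 671 * 0.01
= 0.379 um

0.379


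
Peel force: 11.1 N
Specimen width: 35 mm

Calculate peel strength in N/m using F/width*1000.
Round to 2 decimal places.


Peel strength = 11.1 / 35 * 1000 = 317.14 N/m

317.14


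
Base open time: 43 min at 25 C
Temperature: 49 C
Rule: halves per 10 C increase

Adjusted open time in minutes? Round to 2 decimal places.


Acceleration = 2^((49-25)/10) = 5.2780
Open time = 43 / 5.2780 = 8.15 min

8.15


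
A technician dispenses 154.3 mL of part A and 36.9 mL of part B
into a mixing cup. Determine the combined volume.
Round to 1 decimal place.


Combined volume = 154.3 + 36.9
= 191.2 mL

191.2


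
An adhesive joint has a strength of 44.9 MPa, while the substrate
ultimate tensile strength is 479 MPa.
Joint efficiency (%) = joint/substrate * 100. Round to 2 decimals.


Efficiency = 44.9 / 479 * 100
= 9.37%

9.37


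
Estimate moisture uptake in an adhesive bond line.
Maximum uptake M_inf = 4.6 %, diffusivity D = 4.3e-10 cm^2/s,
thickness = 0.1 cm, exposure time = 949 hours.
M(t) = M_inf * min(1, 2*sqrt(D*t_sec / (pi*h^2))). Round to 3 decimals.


Convert time: 949 h = 3416400 s
ratio = min(1, 2*sqrt(4.3e-10*3416400/(pi*0.1^2)))
= 0.432488
M(t) = 4.6 * 0.432488 = 1.989%

1.989


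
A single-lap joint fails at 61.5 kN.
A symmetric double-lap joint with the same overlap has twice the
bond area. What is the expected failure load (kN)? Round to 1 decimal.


Double-lap load = 2 * 61.5 = 123.0 kN

123.0


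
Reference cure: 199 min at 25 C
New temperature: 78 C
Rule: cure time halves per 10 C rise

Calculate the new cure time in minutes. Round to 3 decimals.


factor = 2^((78-25)/10) = 39.3966
t_new = 199 / 39.3966 = 5.051 min

5.051


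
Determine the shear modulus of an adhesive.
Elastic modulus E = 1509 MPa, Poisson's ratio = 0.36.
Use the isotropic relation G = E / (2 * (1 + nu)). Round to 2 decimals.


G = 1509 / (2*(1+0.36)) = 1509 / 2.72
= 554.78 MPa

554.78


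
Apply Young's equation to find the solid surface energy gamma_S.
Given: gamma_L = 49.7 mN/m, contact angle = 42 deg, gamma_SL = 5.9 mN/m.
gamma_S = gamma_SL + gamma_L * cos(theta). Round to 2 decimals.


theta_rad = 42 * pi/180 = 0.733038
gamma_S = 5.9 + 49.7 * cos(0.733038)
= 42.83 mN/m

42.83


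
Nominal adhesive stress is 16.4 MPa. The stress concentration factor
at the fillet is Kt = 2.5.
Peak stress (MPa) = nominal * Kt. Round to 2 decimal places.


Peak = 16.4 * 2.5 = 41.00 MPa

41.00


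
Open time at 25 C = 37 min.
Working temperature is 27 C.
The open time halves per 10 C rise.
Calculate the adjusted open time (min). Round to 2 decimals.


factor = 2^((27 - 25) / 10) = 1.1487
ot = 37 / 1.1487 = 32.21 min

32.21


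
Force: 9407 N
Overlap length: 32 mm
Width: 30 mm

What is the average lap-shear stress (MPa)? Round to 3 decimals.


Average shear stress = F / (overlap * width)
= 9407 / (32 * 30)
= 9.799 MPa

9.799


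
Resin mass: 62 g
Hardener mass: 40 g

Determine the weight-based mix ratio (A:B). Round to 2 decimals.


Ratio = 62 / 40 = 1.55

1.55


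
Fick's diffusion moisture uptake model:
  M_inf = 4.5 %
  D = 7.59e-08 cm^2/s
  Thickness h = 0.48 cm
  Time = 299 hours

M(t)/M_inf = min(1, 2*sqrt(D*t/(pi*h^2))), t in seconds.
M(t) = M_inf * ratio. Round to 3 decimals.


t_sec = 299 * 3600 = 1076400
ratio = 2*sqrt(7.59e-08*1076400/(pi*0.48^2))
= min(1, 0.671926)
= 0.671926
M(t) = 4.5 * 0.671926 = 3.024 %

3.024


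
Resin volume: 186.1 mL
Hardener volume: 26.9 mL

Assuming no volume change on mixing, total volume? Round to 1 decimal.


V_total = 186.1 + 26.9 = 213.0 mL

213.0


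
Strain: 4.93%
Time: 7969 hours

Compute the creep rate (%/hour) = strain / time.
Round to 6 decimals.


Creep rate = 4.93 / 7969
= 0.000619 %/h

0.000619


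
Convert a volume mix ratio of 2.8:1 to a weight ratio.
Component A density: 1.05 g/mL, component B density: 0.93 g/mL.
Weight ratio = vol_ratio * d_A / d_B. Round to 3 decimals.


= 2.8 * 1.05 / 0.93 = 3.161

3.161


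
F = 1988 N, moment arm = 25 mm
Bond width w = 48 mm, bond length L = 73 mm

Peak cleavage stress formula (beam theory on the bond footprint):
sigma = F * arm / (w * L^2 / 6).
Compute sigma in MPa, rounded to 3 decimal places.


sigma = (1988 * 25) / (48 * 5329 / 6)
= 49700 * 6 / 255792
= 298200 / 255792
= 1.166 MPa

1.166


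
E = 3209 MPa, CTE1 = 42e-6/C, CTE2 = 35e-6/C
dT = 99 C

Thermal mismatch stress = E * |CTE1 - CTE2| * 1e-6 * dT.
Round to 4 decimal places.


= 3209 * 7e-6 * 99
= 2.2238 MPa

2.2238


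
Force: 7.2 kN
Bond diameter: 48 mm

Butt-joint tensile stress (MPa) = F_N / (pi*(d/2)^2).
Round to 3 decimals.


F_N = 7.2 * 1000 = 7200.0 N
A = pi*(24.0)^2 = 1809.5574 mm^2
stress = 7200.0 / 1809.5574 = 3.979 MPa

3.979


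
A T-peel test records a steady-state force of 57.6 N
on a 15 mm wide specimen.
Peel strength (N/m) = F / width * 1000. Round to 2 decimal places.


Peel strength = 57.6 / 15 * 1000
= 3840.00 N/m

3840.00


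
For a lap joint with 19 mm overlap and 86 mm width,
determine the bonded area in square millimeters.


Area = 19 * 86 = 1634 mm^2

1634


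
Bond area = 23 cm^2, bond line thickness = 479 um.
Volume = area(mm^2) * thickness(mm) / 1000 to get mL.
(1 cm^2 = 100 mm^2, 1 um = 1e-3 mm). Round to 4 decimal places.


area_mm2 = 23 * 100 = 2300
blt_mm = 479 * 1e-3 = 0.479
vol_mm3 = 2300 * 0.479 = 1101.7
vol_mL = 1101.7 / 1000 = 1.1017 mL

1.1017


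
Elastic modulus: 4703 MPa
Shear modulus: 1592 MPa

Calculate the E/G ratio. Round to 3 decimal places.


E / G = 4703 / 1592 = 2.954

2.954


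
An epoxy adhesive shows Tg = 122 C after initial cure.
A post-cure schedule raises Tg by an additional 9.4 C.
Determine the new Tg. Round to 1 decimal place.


New Tg = 122 + 9.4
= 131.4 C

131.4


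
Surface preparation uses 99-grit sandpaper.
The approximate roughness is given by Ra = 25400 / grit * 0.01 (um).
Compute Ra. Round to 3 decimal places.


Ra = 25400 / 99 * 0.01
= 254 / 99
= 2.566 um

2.566


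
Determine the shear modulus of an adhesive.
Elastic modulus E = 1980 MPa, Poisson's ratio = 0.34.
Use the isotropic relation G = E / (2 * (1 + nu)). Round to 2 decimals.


G = 1980 / (2*(1+0.34)) = 1980 / 2.68
= 738.81 MPa

738.81


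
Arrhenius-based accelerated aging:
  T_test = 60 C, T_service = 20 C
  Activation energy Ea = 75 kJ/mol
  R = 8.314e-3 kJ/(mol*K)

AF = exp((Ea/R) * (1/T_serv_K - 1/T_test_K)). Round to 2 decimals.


T_test_K = 333.15, T_serv_K = 293.15
AF = exp((75/8.314e-3) * (1/293.15 - 1/333.15))
= 40.23

40.23
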